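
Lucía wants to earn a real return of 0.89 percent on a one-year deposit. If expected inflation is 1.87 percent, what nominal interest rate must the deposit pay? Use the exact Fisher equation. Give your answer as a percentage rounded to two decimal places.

2.78%

(1 + i) = (1 + r)(1 + π) = 1.00890 × 1.01870 = 1.02776643
i = 1.02776643 − 1, so the required nominal rate is 2.78%.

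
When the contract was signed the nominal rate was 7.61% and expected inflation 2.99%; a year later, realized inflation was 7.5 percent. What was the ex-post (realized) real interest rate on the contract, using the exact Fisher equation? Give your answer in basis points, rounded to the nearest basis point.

Ex-post: (1 + 0.0761)/(1 + 0.0750) − 1 = 0.1023%
So the realized real rate is 10 basis points.

10 basis points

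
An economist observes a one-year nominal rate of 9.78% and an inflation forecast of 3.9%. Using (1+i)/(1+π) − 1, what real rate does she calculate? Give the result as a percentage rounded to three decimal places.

5.659%

By the Fisher relation, 1 + r = (1 + i)/(1 + π).
1 + r = 1.09780 / 1.03900 = 1.056593
r = 1.056593 − 1 = 5.6593%, i.e. 5.659%.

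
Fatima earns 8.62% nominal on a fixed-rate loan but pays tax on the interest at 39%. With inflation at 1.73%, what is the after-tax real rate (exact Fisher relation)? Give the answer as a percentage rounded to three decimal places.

3.468%

After-tax nominal return = 8.62% × (1 − 0.39) = 5.2582%.
1 + r = 1.052582 / 1.01730 = 1.034682
After-tax real rate = 1.034682 − 1 → 3.468%.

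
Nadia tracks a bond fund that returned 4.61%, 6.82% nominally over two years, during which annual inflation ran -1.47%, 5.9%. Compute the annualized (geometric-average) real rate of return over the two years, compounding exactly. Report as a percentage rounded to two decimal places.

Nominal growth factor = 1.0461 × 1.0682 = 1.11744402
Price-level growth factor = 0.9853 × 1.0590 = 1.04343270
Real growth factor = 1.11744402 / 1.04343270 = 1.07093061
Annualized real rate = 1.07093061^(1/2) − 1 = 3.4858% → 3.49%.

3.49%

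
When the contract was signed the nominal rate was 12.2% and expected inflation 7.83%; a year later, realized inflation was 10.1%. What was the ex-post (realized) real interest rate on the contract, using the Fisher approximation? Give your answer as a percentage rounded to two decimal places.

2.10%

Ex-post: 12.2% − 10.1% = 2.100%
So the realized real rate is 2.10%.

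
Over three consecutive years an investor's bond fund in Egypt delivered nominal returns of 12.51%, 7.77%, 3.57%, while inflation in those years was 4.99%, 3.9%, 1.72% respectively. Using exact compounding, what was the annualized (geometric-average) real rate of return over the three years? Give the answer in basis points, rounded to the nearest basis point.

421 basis points

Compound the nominal returns: 1.1251 × 1.0777 × 1.0357 = 1.25580724.
Compound inflation: 1.0499 × 1.0390 × 1.0172 = 1.10960865.
Deflate: 1.25580724 / 1.10960865 = 1.13175689.
Annualized real rate = 1.13175689^(1/3) − 1 = 4.2120% → 421 basis points.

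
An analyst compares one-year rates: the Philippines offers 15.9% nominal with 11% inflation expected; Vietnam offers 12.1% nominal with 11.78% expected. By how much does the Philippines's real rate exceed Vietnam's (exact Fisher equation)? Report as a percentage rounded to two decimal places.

4.13%

The Philippines: (1 + 0.1590)/(1 + 0.1100) − 1 = 4.4144%
Vietnam: (1 + 0.1210)/(1 + 0.1178) − 1 = 0.2863%
Differential = 4.4144% − 0.2863% = 4.1281% → 4.13%.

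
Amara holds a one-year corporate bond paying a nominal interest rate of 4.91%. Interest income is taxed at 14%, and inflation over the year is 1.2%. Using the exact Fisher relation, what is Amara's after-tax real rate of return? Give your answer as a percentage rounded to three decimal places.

2.987%

After-tax nominal return = 4.91% × (1 − 0.14) = 4.2226%.
1 + r = 1.042226 / 1.01200 = 1.029868
After-tax real rate = 1.029868 − 1 → 2.987%.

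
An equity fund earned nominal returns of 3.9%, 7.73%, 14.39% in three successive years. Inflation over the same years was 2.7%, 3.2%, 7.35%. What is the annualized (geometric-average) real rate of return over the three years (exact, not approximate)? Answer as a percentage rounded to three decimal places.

Compound the nominal returns: 1.0390 × 1.0773 × 1.1439 = 1.28038409.
Compound inflation: 1.0270 × 1.0320 × 1.0735 = 1.13776400.
Deflate: 1.28038409 / 1.13776400 = 1.12535120.
Annualized real rate = 1.12535120^(1/3) − 1 = 4.0150% → 4.015%.

4.015%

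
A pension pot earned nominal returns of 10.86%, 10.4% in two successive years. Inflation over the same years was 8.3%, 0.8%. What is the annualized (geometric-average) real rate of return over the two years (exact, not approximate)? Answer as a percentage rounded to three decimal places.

Nominal growth factor = 1.1086 × 1.1040 = 1.22389440
Price-level growth factor = 1.0830 × 1.0080 = 1.09166400
Real growth factor = 1.22389440 / 1.09166400 = 1.12112738
Annualized real rate = 1.12112738^(1/2) − 1 = 5.8833% → 5.883%.

5.883%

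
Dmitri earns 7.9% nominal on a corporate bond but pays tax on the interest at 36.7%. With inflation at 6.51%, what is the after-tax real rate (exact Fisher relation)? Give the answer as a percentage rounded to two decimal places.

-1.42%

After-tax nominal return = 7.9% × (1 − 0.367) = 5.0007%.
1 + r = 1.050007 / 1.06510 = 0.985829
After-tax real rate = 0.985829 − 1 → -1.42%.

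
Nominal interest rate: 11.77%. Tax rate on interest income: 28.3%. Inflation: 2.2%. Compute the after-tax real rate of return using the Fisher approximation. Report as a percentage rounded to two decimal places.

6.24%

After-tax nominal return = 11.77% × (1 − 0.283) = 8.43909%.
r ≈ 8.43909% − 2.2% → 6.24%.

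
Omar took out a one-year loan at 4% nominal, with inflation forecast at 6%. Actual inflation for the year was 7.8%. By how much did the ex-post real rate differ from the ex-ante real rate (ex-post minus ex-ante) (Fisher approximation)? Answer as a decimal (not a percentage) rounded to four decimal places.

-0.0180

Ex-ante: 4% − 6% = -2.000%
Ex-post: 4% − 7.8% = -3.800%
Difference (ex-post − ex-ante) = -1.8000% → -0.0180.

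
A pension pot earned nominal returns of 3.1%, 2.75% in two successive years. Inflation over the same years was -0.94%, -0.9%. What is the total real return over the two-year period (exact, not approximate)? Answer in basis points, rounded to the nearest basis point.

Nominal growth factor = 1.0310 × 1.0275 = 1.059353
Price-level growth factor = 0.9906 × 0.9910 = 0.981685
Real growth factor = 1.059353 / 0.981685 = 1.079117
Total real return = 1.079117 − 1 → 791 basis points.

791 basis points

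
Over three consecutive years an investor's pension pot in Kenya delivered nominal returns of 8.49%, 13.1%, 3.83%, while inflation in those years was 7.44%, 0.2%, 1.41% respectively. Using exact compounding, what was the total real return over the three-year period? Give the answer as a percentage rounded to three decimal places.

Nominal growth factor = 1.0849 × 1.1310 × 1.0383 = 1.274017
Price-level growth factor = 1.0744 × 1.0020 × 1.0141 = 1.091728
Real growth factor = 1.274017 / 1.091728 = 1.166973
Total real return = 1.166973 − 1 → 16.697%.

16.697%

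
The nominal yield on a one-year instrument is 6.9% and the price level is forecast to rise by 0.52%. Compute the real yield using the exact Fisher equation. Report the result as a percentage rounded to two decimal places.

6.35%

1 + r = 1.06900 / 1.00520 = 1.063470
r = 1.063470 − 1 = 6.3470%, i.e. 6.35%.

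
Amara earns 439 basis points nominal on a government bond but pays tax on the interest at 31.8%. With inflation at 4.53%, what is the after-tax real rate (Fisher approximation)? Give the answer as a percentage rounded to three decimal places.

-1.536%

After-tax nominal return = 4.39% × (1 − 0.318) = 2.99398%.
r ≈ 2.99398% − 4.53% → -1.536%.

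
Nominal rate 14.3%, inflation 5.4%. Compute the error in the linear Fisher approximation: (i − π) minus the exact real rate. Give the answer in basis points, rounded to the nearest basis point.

Approximate: r ≈ 14.300% − 5.400% = 8.9000%
Exact: (1 + 0.1430)/(1 + 0.0540) − 1 = 8.4440%
Error = 8.9000% − 8.4440% = 0.4560% → 46 basis points.

46 basis points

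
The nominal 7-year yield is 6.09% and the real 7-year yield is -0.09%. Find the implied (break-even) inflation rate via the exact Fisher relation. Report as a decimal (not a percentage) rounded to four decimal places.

0.0619

(1 + π) = (1 + i)/(1 + r) = 1.06090 / 0.99910 = 1.061856
Break-even inflation = 1.061856 − 1 → 0.0619.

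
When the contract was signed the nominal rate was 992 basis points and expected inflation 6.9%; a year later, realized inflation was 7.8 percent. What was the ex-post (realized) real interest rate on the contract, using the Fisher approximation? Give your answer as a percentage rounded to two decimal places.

2.12%

Ex-post: 9.92% − 7.8% = 2.120%
So the realized real rate is 2.12%.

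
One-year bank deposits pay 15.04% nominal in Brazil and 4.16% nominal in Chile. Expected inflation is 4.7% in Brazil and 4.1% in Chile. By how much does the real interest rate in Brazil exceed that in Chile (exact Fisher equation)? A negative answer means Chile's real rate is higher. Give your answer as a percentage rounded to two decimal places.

Brazil: (1 + 0.1504)/(1 + 0.0470) − 1 = 9.8758%
Chile: (1 + 0.0416)/(1 + 0.0410) − 1 = 0.0576%
Differential = 9.8758% − 0.0576% = 9.8182% → 9.82%.

9.82%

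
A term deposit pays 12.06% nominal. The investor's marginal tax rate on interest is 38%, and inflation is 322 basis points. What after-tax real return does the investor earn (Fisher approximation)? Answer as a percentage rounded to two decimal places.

4.26%

After-tax nominal return = 12.06% × (1 − 0.38) = 7.4772%.
r ≈ 7.4772% − 3.22% → 4.26%.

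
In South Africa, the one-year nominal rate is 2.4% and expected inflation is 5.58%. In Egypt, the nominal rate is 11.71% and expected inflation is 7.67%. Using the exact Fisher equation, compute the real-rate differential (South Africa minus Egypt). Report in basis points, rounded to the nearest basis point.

-676 basis points

South Africa: (1 + 0.0240)/(1 + 0.0558) − 1 = -3.0119%
Egypt: (1 + 0.1171)/(1 + 0.0767) − 1 = 3.7522%
Differential = -3.0119% − 3.7522% = -6.7641% → -676 basis points.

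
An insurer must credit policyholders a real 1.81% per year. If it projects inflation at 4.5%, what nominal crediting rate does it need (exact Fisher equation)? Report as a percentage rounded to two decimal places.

(1 + i) = (1 + r)(1 + π) = 1.01810 × 1.04500 = 1.0639145
i = 1.0639145 − 1, so the required nominal rate is 6.39%.

6.39%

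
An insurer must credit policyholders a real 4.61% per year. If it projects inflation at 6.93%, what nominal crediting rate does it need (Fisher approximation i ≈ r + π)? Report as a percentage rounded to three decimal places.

11.540%

i ≈ r + π = 4.61% + 6.93% = 11.540%.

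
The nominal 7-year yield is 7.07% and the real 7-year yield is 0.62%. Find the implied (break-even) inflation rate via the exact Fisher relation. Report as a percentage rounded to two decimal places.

(1 + π) = (1 + i)/(1 + r) = 1.07070 / 1.00620 = 1.064103
Break-even inflation = 1.064103 − 1 → 6.41%.

6.41%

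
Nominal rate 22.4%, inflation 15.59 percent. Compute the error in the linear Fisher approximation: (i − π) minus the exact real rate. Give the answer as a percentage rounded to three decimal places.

Approximate: r ≈ 22.400% − 15.590% = 6.8100%
Exact: (1 + 0.2240)/(1 + 0.1559) − 1 = 5.89151%
Error = 6.8100% − 5.89151% = 0.91849% → 0.918%.

0.918%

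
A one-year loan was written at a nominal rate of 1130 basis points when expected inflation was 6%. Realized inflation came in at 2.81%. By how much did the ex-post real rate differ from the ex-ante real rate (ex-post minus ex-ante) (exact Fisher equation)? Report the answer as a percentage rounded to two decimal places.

Ex-ante: (1 + 0.1130)/(1 + 0.0600) − 1 = 5.0000%
Ex-post: (1 + 0.1130)/(1 + 0.0281) − 1 = 8.2580%
Difference (ex-post − ex-ante) = 3.2580% → 3.26%.

3.26%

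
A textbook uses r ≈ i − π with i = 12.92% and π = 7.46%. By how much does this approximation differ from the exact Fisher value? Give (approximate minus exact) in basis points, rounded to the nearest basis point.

Approximate: r ≈ 12.920% − 7.460% = 5.4600%
Exact: (1 + 0.1292)/(1 + 0.0746) − 1 = 5.0810%
Error = 5.4600% − 5.0810% = 0.3790% → 38 basis points.

38 basis points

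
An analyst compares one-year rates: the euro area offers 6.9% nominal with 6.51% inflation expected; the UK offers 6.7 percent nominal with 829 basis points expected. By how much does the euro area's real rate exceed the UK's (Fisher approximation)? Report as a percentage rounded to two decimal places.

The euro area: 6.9% − 6.51% = 0.390%
The UK: 6.7% − 8.29% = -1.590%
Differential = 1.980% → 1.98%.

1.98%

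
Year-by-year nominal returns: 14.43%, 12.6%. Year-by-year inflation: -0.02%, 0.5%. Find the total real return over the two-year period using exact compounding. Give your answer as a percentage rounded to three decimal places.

Compound the nominal returns: 1.1443 × 1.1260 = 1.288482.
Compound inflation: 0.9998 × 1.0050 = 1.004799.
Deflate: 1.288482 / 1.004799 = 1.282328.
Total real return = 1.282328 − 1 → 28.233%.

28.233%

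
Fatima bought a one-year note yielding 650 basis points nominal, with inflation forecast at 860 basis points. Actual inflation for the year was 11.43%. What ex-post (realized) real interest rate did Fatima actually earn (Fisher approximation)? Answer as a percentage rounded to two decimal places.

Ex-post: 6.5% − 11.43% = -4.930%
So the realized real rate is -4.93%.

-4.93%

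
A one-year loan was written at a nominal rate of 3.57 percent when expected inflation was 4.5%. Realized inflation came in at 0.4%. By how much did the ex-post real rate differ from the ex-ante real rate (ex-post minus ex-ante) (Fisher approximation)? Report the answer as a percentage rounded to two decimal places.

Ex-ante: 3.57% − 4.5% = -0.930%
Ex-post: 3.57% − 0.4% = 3.170%
Difference (ex-post − ex-ante) = 4.1000% → 4.10%.

4.10%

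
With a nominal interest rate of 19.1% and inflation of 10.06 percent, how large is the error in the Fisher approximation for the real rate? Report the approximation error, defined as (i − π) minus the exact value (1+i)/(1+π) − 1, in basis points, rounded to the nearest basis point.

Approximate: r ≈ 19.100% − 10.060% = 9.0400%
Exact: (1 + 0.1910)/(1 + 0.1006) − 1 = 8.2137%
Error = 9.0400% − 8.2137% = 0.8263% → 83 basis points.

83 basis points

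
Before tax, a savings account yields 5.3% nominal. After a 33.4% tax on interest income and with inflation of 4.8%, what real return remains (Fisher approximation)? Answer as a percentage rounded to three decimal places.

After-tax nominal return = 5.3% × (1 − 0.334) = 3.5298%.
r ≈ 3.5298% − 4.8% → -1.270%.

-1.270%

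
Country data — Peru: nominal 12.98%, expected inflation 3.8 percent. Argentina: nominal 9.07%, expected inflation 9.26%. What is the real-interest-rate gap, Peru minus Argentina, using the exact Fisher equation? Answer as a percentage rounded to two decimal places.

9.02%

Peru: (1 + 0.1298)/(1 + 0.0380) − 1 = 8.8439%
Argentina: (1 + 0.0907)/(1 + 0.0926) − 1 = -0.1739%
Differential = 8.8439% − (-0.1739%) = 9.0178% → 9.02%.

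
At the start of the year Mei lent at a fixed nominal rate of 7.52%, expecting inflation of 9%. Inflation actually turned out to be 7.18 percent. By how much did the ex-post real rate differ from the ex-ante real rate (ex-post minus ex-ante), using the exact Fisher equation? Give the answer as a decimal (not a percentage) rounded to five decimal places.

Ex-ante: (1 + 0.0752)/(1 + 0.0900) − 1 = -1.3578%
Ex-post: (1 + 0.0752)/(1 + 0.0718) − 1 = 0.3172%
Difference (ex-post − ex-ante) = 1.6750% → 0.01675.

0.01675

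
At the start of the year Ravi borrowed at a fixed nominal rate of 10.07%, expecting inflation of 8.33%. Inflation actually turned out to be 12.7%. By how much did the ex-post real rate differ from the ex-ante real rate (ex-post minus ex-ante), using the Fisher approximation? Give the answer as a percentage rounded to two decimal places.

Ex-ante: 10.07% − 8.33% = 1.740%
Ex-post: 10.07% − 12.7% = -2.630%
Difference (ex-post − ex-ante) = -4.3700% → -4.37%.

-4.37%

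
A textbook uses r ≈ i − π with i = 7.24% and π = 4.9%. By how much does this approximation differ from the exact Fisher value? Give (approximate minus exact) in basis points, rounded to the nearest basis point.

11 basis points

Approximate: r ≈ 7.240% − 4.900% = 2.3400%
Exact: (1 + 0.0724)/(1 + 0.0490) − 1 = 2.2307%
Error = 2.3400% − 2.2307% = 0.1093% → 11 basis points.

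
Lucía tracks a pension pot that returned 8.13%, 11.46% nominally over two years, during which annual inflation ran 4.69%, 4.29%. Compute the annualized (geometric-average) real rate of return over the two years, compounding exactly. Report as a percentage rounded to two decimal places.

5.07%

Nominal growth factor = 1.0813 × 1.1146 = 1.20521698
Price-level growth factor = 1.0469 × 1.0429 = 1.09181201
Real growth factor = 1.20521698 / 1.09181201 = 1.10386859
Annualized real rate = 1.10386859^(1/2) − 1 = 5.0652% → 5.07%.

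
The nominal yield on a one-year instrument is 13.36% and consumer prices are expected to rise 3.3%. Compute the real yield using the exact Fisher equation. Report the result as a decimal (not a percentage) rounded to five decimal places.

0.09739

By the Fisher relation, 1 + r = (1 + i)/(1 + π).
1 + r = 1.13360 / 1.03300 = 1.097386
r = 1.097386 − 1 = 9.7386%, i.e. 0.09739.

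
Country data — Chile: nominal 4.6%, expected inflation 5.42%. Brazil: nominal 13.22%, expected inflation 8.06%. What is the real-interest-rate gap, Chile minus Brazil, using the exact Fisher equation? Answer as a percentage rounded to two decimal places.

-5.55%

Chile: (1 + 0.0460)/(1 + 0.0542) − 1 = -0.7778%
Brazil: (1 + 0.1322)/(1 + 0.0806) − 1 = 4.7751%
Differential = -0.7778% − 4.7751% = -5.5530% → -5.55%.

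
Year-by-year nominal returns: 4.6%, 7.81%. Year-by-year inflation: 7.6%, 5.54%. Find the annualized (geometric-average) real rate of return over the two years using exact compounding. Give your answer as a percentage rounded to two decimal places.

-0.35%

Compound the nominal returns: 1.0460 × 1.0781 = 1.12769260.
Compound inflation: 1.0760 × 1.0554 = 1.13561040.
Deflate: 1.12769260 / 1.13561040 = 0.99302771.
Annualized real rate = 0.99302771^(1/2) − 1 = -0.3492% → -0.35%.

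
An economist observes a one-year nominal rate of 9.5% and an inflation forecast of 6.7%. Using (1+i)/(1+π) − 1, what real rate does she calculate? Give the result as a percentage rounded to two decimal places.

1 + r = 1.09500 / 1.06700 = 1.026242
r = 1.026242 − 1 = 2.6242%, i.e. 2.62%.

2.62%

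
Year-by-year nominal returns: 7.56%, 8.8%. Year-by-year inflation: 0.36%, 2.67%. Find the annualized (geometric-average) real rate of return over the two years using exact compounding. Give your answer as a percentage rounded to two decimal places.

6.57%

Nominal growth factor = 1.0756 × 1.0880 = 1.17025280
Price-level growth factor = 1.0036 × 1.0267 = 1.03039612
Real growth factor = 1.17025280 / 1.03039612 = 1.13573098
Annualized real rate = 1.13573098^(1/2) − 1 = 6.5707% → 6.57%.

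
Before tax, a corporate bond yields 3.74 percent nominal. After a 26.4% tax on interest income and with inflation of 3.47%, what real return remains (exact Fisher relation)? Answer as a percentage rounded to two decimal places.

After-tax nominal return = 3.74% × (1 − 0.264) = 2.75264%.
1 + r = 1.0275264 / 1.03470 = 0.993067
After-tax real rate = 0.993067 − 1 → -0.69%.

-0.69%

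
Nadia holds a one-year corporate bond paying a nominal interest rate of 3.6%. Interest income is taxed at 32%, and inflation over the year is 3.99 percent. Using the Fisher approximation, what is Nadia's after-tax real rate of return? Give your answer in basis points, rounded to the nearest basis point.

-154 basis points

After-tax nominal return = 3.6% × (1 − 0.32) = 2.4480%.
r ≈ 2.4480% − 3.99% → -154 basis points.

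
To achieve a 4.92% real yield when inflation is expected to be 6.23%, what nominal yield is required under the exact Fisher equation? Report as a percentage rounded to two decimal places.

11.46%

(1 + i) = (1 + r)(1 + π) = 1.04920 × 1.06230 = 1.11456516
i = 1.11456516 − 1, so the required nominal rate is 11.46%.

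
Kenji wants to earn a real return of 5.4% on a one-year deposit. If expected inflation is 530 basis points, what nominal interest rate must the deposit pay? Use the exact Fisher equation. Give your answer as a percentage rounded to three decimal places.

10.986%

(1 + i) = (1 + r)(1 + π) = 1.05400 × 1.05300 = 1.109862
i = 1.109862 − 1, so the required nominal rate is 10.986%.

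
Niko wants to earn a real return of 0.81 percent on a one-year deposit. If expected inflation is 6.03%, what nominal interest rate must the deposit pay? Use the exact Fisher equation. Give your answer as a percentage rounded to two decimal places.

6.89%

(1 + i) = (1 + r)(1 + π) = 1.00810 × 1.06030 = 1.06888843
i = 1.06888843 − 1, so the required nominal rate is 6.89%.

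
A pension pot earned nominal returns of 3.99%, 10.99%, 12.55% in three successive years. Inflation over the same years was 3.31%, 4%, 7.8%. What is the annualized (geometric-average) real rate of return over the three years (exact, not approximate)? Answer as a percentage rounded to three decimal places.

Nominal growth factor = 1.0399 × 1.1099 × 1.1255 = 1.29903523
Price-level growth factor = 1.0331 × 1.0400 × 1.0780 = 1.15822907
Real growth factor = 1.29903523 / 1.15822907 = 1.12157021
Annualized real rate = 1.12157021^(1/3) − 1 = 3.8984% → 3.898%.

3.898%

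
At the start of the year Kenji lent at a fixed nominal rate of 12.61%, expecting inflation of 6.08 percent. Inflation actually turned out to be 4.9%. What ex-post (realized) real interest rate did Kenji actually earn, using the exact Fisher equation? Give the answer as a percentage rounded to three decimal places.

7.350%

Ex-post: (1 + 0.1261)/(1 + 0.0490) − 1 = 7.3499%
So the realized real rate is 7.350%.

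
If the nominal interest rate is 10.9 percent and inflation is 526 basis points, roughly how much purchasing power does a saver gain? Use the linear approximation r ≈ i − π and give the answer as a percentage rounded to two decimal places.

r ≈ i − π = 10.9% − 5.26% = 5.64%.

5.64%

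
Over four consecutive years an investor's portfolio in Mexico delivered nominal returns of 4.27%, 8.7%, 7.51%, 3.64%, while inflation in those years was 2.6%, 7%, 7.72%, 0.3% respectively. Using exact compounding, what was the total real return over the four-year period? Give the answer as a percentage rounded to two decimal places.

6.47%

Compound the nominal returns: 1.0427 × 1.0870 × 1.0751 × 1.0364 = 1.262889.
Compound inflation: 1.0260 × 1.0700 × 1.0772 × 1.0030 = 1.186119.
Deflate: 1.262889 / 1.186119 = 1.064723.
Total real return = 1.064723 − 1 → 6.47%.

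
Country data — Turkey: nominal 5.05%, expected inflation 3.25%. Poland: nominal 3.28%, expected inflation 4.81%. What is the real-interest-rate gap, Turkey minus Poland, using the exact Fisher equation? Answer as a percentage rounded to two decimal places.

3.20%

Turkey: (1 + 0.0505)/(1 + 0.0325) − 1 = 1.7433%
Poland: (1 + 0.0328)/(1 + 0.0481) − 1 = -1.4598%
Differential = 1.7433% − (-1.4598%) = 3.2031% → 3.20%.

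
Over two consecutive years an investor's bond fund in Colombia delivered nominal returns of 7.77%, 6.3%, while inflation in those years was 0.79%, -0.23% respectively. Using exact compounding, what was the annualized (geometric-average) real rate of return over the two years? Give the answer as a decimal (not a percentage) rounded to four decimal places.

0.0674

Nominal growth factor = 1.0777 × 1.0630 = 1.1455951000
Price-level growth factor = 1.0079 × 0.9977 = 1.0055818300
Real growth factor = 1.1455951000 / 1.0055818300 = 1.1392360779
Annualized real rate = 1.1392360779^(1/2) − 1 = 6.735003% → 0.0674.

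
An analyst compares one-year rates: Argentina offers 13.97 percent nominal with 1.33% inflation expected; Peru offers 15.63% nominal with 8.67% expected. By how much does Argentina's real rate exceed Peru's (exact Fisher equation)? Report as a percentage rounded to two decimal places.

6.07%

Argentina: (1 + 0.1397)/(1 + 0.0133) − 1 = 12.4741%
Peru: (1 + 0.1563)/(1 + 0.0867) − 1 = 6.4047%
Differential = 12.4741% − 6.4047% = 6.0694% → 6.07%.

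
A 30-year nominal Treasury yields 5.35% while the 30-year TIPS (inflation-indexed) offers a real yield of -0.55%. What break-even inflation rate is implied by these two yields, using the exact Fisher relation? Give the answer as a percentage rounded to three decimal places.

5.933%

(1 + π) = (1 + i)/(1 + r) = 1.05350 / 0.99450 = 1.059326
Break-even inflation = 1.059326 − 1 → 5.933%.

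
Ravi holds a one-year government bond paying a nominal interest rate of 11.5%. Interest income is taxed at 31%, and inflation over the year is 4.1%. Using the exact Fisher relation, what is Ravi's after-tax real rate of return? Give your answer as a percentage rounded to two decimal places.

After-tax nominal return = 11.5% × (1 − 0.31) = 7.9350%.
1 + r = 1.07935 / 1.04100 = 1.036840
After-tax real rate = 1.036840 − 1 → 3.68%.

3.68%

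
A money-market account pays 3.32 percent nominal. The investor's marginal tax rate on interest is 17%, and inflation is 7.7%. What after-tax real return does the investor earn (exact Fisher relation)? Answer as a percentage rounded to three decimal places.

-4.591%

After-tax nominal return = 3.32% × (1 − 0.17) = 2.7556%.
1 + r = 1.027556 / 1.07700 = 0.954091
After-tax real rate = 0.954091 − 1 → -4.591%.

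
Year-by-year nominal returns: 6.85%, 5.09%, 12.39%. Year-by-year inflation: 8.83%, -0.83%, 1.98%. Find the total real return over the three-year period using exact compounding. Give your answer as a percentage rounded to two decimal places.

14.66%

Compound the nominal returns: 1.0685 × 1.0509 × 1.1239 = 1.262012.
Compound inflation: 1.0883 × 0.9917 × 1.0198 = 1.100637.
Deflate: 1.262012 / 1.100637 = 1.146620.
Total real return = 1.146620 − 1 → 14.66%.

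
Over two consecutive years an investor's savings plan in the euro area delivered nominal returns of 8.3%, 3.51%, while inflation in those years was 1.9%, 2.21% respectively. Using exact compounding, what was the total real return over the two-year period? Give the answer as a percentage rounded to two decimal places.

7.63%

Compound the nominal returns: 1.0830 × 1.0351 = 1.121013.
Compound inflation: 1.0190 × 1.0221 = 1.041520.
Deflate: 1.121013 / 1.041520 = 1.076324.
Total real return = 1.076324 − 1 → 7.63%.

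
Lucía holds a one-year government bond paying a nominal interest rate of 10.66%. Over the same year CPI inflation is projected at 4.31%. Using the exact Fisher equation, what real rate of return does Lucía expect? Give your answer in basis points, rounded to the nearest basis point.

609 basis points

By the Fisher equation, 1 + r = (1 + i)/(1 + π).
1 + r = 1.10660 / 1.04310 = 1.060876
r = 1.060876 − 1 = 6.0876%, i.e. 609 basis points.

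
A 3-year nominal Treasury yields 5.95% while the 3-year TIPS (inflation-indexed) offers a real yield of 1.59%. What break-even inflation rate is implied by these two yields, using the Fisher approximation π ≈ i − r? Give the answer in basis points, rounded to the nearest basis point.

π ≈ i − r = 5.95% − 1.59% → 436 basis points.

436 basis points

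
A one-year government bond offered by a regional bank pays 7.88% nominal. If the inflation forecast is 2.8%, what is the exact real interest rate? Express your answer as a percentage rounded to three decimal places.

4.942%

By the Fisher identity, 1 + r = (1 + i)/(1 + π).
1 + r = 1.07880 / 1.02800 = 1.049416
r = 1.049416 − 1 = 4.9416%, i.e. 4.942%.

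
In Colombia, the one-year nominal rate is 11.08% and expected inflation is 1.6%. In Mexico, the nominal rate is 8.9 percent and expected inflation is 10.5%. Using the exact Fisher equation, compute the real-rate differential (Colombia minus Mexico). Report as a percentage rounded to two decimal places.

Colombia: (1 + 0.1108)/(1 + 0.0160) − 1 = 9.3307%
Mexico: (1 + 0.0890)/(1 + 0.1050) − 1 = -1.4480%
Differential = 9.3307% − (-1.4480%) = 10.7787% → 10.78%.

10.78%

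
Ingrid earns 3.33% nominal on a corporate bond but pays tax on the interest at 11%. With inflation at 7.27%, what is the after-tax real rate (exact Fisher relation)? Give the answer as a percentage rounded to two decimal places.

After-tax nominal return = 3.33% × (1 − 0.11) = 2.9637%.
1 + r = 1.029637 / 1.07270 = 0.959856
After-tax real rate = 0.959856 − 1 → -4.01%.

-4.01%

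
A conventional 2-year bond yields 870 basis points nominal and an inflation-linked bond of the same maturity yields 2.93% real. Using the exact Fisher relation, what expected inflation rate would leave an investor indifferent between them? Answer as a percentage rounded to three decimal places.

5.606%

(1 + π) = (1 + i)/(1 + r) = 1.08700 / 1.02930 = 1.056058
Break-even inflation = 1.056058 − 1 → 5.606%.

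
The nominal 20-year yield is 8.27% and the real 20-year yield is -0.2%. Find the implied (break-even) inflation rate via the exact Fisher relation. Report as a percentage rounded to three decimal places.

(1 + π) = (1 + i)/(1 + r) = 1.08270 / 0.99800 = 1.084870
Break-even inflation = 1.084870 − 1 → 8.487%.

8.487%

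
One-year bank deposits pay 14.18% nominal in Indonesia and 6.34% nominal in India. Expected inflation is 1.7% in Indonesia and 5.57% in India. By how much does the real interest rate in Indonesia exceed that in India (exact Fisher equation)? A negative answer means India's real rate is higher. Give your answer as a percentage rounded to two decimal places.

Indonesia: (1 + 0.1418)/(1 + 0.0170) − 1 = 12.2714%
India: (1 + 0.0634)/(1 + 0.0557) − 1 = 0.7294%
Differential = 12.2714% − 0.7294% = 11.5420% → 11.54%.

11.54%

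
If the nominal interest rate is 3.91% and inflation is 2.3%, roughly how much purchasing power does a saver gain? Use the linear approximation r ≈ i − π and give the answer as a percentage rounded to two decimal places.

1.61%

r ≈ i − π = 3.91% − 2.3% = 1.61%.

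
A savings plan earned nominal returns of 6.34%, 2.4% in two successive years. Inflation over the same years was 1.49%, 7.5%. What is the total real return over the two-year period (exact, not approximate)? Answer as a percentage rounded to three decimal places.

-0.192%

Nominal growth factor = 1.0634 × 1.0240 = 1.088922
Price-level growth factor = 1.0149 × 1.0750 = 1.091018
Real growth factor = 1.088922 / 1.091018 = 0.998079
Total real return = 0.998079 − 1 → -0.192%.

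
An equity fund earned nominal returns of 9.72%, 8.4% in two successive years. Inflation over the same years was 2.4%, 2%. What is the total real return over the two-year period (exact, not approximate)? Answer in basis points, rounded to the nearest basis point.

Nominal growth factor = 1.0972 × 1.0840 = 1.189365
Price-level growth factor = 1.0240 × 1.0200 = 1.044480
Real growth factor = 1.189365 / 1.044480 = 1.138715
Total real return = 1.138715 − 1 → 1387 basis points.

1387 basis points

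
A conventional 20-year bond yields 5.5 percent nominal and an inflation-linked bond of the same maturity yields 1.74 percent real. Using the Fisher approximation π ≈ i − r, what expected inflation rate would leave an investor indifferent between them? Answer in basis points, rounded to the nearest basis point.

π ≈ i − r = 5.5% − 1.74% → 376 basis points.

376 basis points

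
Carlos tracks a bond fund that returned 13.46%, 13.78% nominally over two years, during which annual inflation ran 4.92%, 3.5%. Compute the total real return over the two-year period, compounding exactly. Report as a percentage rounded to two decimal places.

Nominal growth factor = 1.1346 × 1.1378 = 1.290948
Price-level growth factor = 1.0492 × 1.0350 = 1.085922
Real growth factor = 1.290948 / 1.085922 = 1.188804
Total real return = 1.188804 − 1 → 18.88%.

18.88%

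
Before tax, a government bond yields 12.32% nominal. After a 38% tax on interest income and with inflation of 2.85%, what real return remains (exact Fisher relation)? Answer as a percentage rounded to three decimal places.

After-tax nominal return = 12.32% × (1 − 0.38) = 7.6384%.
1 + r = 1.076384 / 1.02850 = 1.046557
After-tax real rate = 1.046557 − 1 → 4.656%.

4.656%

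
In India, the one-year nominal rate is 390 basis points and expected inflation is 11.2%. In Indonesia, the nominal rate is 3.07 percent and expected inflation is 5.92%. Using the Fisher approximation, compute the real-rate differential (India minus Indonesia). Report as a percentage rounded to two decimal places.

-4.45%

India: 3.9% − 11.2% = -7.300%
Indonesia: 3.07% − 5.92% = -2.850%
Differential = -4.450% → -4.45%.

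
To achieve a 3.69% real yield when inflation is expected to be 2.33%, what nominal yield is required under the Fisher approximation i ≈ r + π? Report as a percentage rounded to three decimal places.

6.020%

i ≈ r + π = 3.69% + 2.33% = 6.020%.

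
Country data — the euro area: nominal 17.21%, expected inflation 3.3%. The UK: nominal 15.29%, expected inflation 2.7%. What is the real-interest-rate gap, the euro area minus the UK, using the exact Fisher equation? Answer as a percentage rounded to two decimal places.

The euro area: (1 + 0.1721)/(1 + 0.0330) − 1 = 13.4656%
The UK: (1 + 0.1529)/(1 + 0.0270) − 1 = 12.2590%
Differential = 13.4656% − 12.2590% = 1.2066% → 1.21%.

1.21%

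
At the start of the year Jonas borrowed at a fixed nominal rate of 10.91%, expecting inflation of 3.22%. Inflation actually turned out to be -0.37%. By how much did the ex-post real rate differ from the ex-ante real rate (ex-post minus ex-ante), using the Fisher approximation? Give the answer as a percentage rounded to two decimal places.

3.59%

Ex-ante: 10.91% − 3.22% = 7.690%
Ex-post: 10.91% − (-0.37%) = 11.280%
Difference (ex-post − ex-ante) = 3.5900% → 3.59%.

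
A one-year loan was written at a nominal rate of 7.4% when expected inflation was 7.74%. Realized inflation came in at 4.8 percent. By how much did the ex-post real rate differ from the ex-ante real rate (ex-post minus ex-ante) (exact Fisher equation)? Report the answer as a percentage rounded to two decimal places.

Ex-ante: (1 + 0.0740)/(1 + 0.0774) − 1 = -0.3156%
Ex-post: (1 + 0.0740)/(1 + 0.0480) − 1 = 2.4809%
Difference (ex-post − ex-ante) = 2.7965% → 2.80%.

2.80%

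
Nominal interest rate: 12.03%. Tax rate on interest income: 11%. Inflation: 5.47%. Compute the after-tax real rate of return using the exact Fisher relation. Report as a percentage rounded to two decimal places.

4.97%

After-tax nominal return = 12.03% × (1 − 0.11) = 10.7067%.
1 + r = 1.107067 / 1.05470 = 1.049651
After-tax real rate = 1.049651 − 1 → 4.97%.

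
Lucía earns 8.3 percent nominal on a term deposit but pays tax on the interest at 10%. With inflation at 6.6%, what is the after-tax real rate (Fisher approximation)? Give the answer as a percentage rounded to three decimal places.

0.870%

After-tax nominal return = 8.3% × (1 − 0.1) = 7.4700%.
r ≈ 7.4700% − 6.6% → 0.870%.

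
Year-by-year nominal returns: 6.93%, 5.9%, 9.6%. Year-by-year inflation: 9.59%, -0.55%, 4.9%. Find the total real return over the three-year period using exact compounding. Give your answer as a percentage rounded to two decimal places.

8.56%

Compound the nominal returns: 1.0693 × 1.0590 × 1.0960 = 1.241098.
Compound inflation: 1.0959 × 0.9945 × 1.0490 = 1.143276.
Deflate: 1.241098 / 1.143276 = 1.085563.
Total real return = 1.085563 − 1 → 8.56%.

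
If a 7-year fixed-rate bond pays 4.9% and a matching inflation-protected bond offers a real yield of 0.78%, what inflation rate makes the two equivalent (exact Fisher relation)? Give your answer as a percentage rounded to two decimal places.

4.09%

(1 + π) = (1 + i)/(1 + r) = 1.04900 / 1.00780 = 1.040881
Break-even inflation = 1.040881 − 1 → 4.09%.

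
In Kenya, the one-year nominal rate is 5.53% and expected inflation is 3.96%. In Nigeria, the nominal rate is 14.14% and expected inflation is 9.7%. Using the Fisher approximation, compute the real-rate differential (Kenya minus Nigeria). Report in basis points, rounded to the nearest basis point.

Kenya: 5.53% − 3.96% = 1.570%
Nigeria: 14.14% − 9.7% = 4.440%
Differential = -2.870% → -287 basis points.

-287 basis points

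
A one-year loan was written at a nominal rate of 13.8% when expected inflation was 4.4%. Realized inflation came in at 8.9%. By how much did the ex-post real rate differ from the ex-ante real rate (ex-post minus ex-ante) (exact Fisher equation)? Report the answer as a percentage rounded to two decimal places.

-4.50%

Ex-ante: (1 + 0.1380)/(1 + 0.0440) − 1 = 9.0038%
Ex-post: (1 + 0.1380)/(1 + 0.0890) − 1 = 4.4995%
Difference (ex-post − ex-ante) = -4.5043% → -4.50%.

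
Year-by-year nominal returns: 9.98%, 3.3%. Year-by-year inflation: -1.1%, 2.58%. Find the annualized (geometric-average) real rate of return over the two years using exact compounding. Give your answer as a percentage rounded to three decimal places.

5.822%

Nominal growth factor = 1.0998 × 1.0330 = 1.13609340
Price-level growth factor = 0.9890 × 1.0258 = 1.01451620
Real growth factor = 1.13609340 / 1.01451620 = 1.11983761
Annualized real rate = 1.11983761^(1/2) − 1 = 5.8224% → 5.822%.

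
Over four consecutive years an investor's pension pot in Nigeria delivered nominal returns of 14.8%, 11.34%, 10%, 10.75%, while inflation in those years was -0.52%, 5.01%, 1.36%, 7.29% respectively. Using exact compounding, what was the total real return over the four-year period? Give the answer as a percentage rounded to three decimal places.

Compound the nominal returns: 1.1480 × 1.1134 × 1.1000 × 1.1075 = 1.557147.
Compound inflation: 0.9948 × 1.0501 × 1.0136 × 1.0729 = 1.136036.
Deflate: 1.557147 / 1.136036 = 1.370684.
Total real return = 1.370684 − 1 → 37.068%.

37.068%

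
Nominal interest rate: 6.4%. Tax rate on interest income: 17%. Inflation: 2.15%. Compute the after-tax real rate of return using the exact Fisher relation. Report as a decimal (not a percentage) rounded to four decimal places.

After-tax nominal return = 6.4% × (1 − 0.17) = 5.3120%.
1 + r = 1.05312 / 1.02150 = 1.030954
After-tax real rate = 1.030954 − 1 → 0.0310.

0.0310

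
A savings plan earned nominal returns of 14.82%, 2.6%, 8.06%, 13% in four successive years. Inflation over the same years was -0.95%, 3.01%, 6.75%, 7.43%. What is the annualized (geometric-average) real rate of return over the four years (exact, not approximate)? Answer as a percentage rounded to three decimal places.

Nominal growth factor = 1.1482 × 1.0260 × 1.0806 × 1.1300 = 1.43849485
Price-level growth factor = 0.9905 × 1.0301 × 1.0675 × 1.0743 = 1.17011171
Real growth factor = 1.43849485 / 1.17011171 = 1.22936539
Annualized real rate = 1.22936539^(1/4) − 1 = 5.2980% → 5.298%.

5.298%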